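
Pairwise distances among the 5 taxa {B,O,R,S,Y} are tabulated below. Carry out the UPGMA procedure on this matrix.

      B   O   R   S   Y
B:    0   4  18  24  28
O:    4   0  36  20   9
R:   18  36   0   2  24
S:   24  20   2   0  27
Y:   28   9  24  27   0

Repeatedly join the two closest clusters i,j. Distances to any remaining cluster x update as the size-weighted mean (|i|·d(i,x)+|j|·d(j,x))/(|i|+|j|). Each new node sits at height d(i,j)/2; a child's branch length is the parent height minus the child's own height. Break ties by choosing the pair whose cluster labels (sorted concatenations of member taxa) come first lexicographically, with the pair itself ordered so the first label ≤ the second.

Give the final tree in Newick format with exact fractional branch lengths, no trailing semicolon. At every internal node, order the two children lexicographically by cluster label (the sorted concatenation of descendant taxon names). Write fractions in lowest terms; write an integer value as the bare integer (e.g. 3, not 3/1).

1. join R+S (d=2) ⇒ RS; edges |R|=1, |S|=1
  updated: d(B,RS)=21, d(O,RS)=28, d(RS,Y)=51/2
2. join B+O (d=4) ⇒ BO; edges |B|=2, |O|=2
  updated: d(BO,RS)=49/2, d(BO,Y)=37/2
3. join BO+Y (d=37/2) ⇒ BOY; edges |BO|=29/4, |Y|=37/4
  updated: d(BOY,RS)=149/6
4. join BOY+RS (d=149/6) ⇒ BORSY; edges |BOY|=19/6, |RS|=137/12
final tree: (((B:2,O:2):29/4,Y:37/4):19/6,(R:1,S:1):137/12)
total length: 445/12

(((B:2,O:2):29/4,Y:37/4):19/6,(R:1,S:1):137/12)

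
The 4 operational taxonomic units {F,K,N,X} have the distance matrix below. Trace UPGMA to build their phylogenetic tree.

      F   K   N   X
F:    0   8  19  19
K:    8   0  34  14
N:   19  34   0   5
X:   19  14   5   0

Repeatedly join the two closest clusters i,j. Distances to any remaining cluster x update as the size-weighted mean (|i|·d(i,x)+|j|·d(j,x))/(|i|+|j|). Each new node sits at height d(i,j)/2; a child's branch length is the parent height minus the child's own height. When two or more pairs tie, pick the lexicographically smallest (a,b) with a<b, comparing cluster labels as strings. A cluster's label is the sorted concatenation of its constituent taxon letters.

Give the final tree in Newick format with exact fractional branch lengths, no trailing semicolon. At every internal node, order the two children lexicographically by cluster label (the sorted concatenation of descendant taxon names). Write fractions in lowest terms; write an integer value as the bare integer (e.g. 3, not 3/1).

((F:4,K:4):27/4,(N:5/2,X:5/2):33/4)

1. join N+X (d=5) ⇒ NX; edges |N|=5/2, |X|=5/2
  updated: d(F,NX)=19, d(K,NX)=24
2. join F+K (d=8) ⇒ FK; edges |F|=4, |K|=4
  updated: d(FK,NX)=43/2
3. join FK+NX (d=43/2) ⇒ FKNX; edges |FK|=27/4, |NX|=33/4
final tree: ((F:4,K:4):27/4,(N:5/2,X:5/2):33/4)
total length: 28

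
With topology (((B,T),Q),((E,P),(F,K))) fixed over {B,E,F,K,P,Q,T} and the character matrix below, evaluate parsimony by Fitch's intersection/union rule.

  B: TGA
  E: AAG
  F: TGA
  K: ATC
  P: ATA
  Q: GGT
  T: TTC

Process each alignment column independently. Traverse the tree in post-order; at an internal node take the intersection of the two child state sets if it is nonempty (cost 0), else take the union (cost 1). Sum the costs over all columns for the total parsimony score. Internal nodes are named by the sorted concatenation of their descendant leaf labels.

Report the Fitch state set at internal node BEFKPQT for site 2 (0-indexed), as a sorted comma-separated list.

A

BT@0: {T} ∩ {T} = {T} (intersection, +0)
BQT@0: {T} ∪ {G} = {G,T} (union, +1)
EP@0: {A} ∩ {A} = {A} (intersection, +0)
FK@0: {T} ∪ {A} = {A,T} (union, +1)
EFKP@0: {A} ∩ {A,T} = {A} (intersection, +0)
BEFKPQT@0: {G,T} ∪ {A} = {A,G,T} (union, +1)
BT@1: {G} ∪ {T} = {G,T} (union, +1)
BQT@1: {G,T} ∩ {G} = {G} (intersection, +0)
EP@1: {A} ∪ {T} = {A,T} (union, +1)
FK@1: {G} ∪ {T} = {G,T} (union, +1)
EFKP@1: {A,T} ∩ {G,T} = {T} (intersection, +0)
BEFKPQT@1: {G} ∪ {T} = {G,T} (union, +1)
BT@2: {A} ∪ {C} = {A,C} (union, +1)
BQT@2: {A,C} ∪ {T} = {A,C,T} (union, +1)
EP@2: {G} ∪ {A} = {A,G} (union, +1)
FK@2: {A} ∪ {C} = {A,C} (union, +1)
EFKP@2: {A,G} ∩ {A,C} = {A} (intersection, +0)
BEFKPQT@2: {A,C,T} ∩ {A} = {A} (intersection, +0)
per-site changes: [3, 4, 4]; total = 11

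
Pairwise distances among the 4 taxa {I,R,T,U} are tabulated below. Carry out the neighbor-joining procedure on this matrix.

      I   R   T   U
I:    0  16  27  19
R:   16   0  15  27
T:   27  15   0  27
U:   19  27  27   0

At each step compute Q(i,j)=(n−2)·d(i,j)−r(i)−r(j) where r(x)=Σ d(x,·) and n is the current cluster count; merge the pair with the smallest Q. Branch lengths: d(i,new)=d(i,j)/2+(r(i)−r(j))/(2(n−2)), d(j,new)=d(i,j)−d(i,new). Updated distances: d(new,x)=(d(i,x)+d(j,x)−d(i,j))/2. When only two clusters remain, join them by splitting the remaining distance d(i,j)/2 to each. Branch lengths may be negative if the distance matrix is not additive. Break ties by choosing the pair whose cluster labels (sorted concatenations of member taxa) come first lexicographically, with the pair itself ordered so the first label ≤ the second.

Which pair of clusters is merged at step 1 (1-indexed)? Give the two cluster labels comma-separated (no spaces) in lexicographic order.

step 1: merge (I,U) at d=19, Q=-97; branch lengths I→27/4, U→49/4; new cluster IU
  updated: d(IU,R)=12, d(IU,T)=35/2
step 2: merge (IU,R) at d=12, Q=-89/2; branch lengths IU→29/4, R→19/4; new cluster IRU
  updated: d(IRU,T)=41/4
step 3: merge (IRU,T) at d=41/4; branch lengths IRU→41/8, T→41/8; new cluster IRTU
final tree: (((I:27/4,U:49/4):29/4,R:19/4):41/8,T:41/8)
total length: 165/4

I,U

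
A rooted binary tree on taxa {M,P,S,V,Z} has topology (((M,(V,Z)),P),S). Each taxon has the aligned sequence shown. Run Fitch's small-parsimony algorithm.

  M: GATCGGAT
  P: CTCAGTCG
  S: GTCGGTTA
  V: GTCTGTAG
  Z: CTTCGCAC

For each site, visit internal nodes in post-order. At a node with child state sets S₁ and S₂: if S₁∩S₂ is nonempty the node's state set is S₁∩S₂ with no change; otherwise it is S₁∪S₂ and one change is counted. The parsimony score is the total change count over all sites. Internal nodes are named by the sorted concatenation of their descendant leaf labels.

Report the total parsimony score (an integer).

site 0, node VZ: V={G} ∪ Z={C} → {C,G} (+1)
site 0, node MVZ: M={G} ∩ VZ={C,G} → {G} (+0)
site 0, node MPVZ: MVZ={G} ∪ P={C} → {C,G} (+1)
site 0, node MPSVZ: MPVZ={C,G} ∩ S={G} → {G} (+0)
site 1, node VZ: V={T} ∩ Z={T} → {T} (+0)
site 1, node MVZ: M={A} ∪ VZ={T} → {A,T} (+1)
site 1, node MPVZ: MVZ={A,T} ∩ P={T} → {T} (+0)
site 1, node MPSVZ: MPVZ={T} ∩ S={T} → {T} (+0)
site 2, node VZ: V={C} ∪ Z={T} → {C,T} (+1)
site 2, node MVZ: M={T} ∩ VZ={C,T} → {T} (+0)
site 2, node MPVZ: MVZ={T} ∪ P={C} → {C,T} (+1)
site 2, node MPSVZ: MPVZ={C,T} ∩ S={C} → {C} (+0)
site 3, node VZ: V={T} ∪ Z={C} → {C,T} (+1)
site 3, node MVZ: M={C} ∩ VZ={C,T} → {C} (+0)
site 3, node MPVZ: MVZ={C} ∪ P={A} → {A,C} (+1)
site 3, node MPSVZ: MPVZ={A,C} ∪ S={G} → {A,C,G} (+1)
site 4, node VZ: V={G} ∩ Z={G} → {G} (+0)
site 4, node MVZ: M={G} ∩ VZ={G} → {G} (+0)
site 4, node MPVZ: MVZ={G} ∩ P={G} → {G} (+0)
site 4, node MPSVZ: MPVZ={G} ∩ S={G} → {G} (+0)
site 5, node VZ: V={T} ∪ Z={C} → {C,T} (+1)
site 5, node MVZ: M={G} ∪ VZ={C,T} → {C,G,T} (+1)
site 5, node MPVZ: MVZ={C,G,T} ∩ P={T} → {T} (+0)
site 5, node MPSVZ: MPVZ={T} ∩ S={T} → {T} (+0)
site 6, node VZ: V={A} ∩ Z={A} → {A} (+0)
site 6, node MVZ: M={A} ∩ VZ={A} → {A} (+0)
site 6, node MPVZ: MVZ={A} ∪ P={C} → {A,C} (+1)
site 6, node MPSVZ: MPVZ={A,C} ∪ S={T} → {A,C,T} (+1)
site 7, node VZ: V={G} ∪ Z={C} → {C,G} (+1)
site 7, node MVZ: M={T} ∪ VZ={C,G} → {C,G,T} (+1)
site 7, node MPVZ: MVZ={C,G,T} ∩ P={G} → {G} (+0)
site 7, node MPSVZ: MPVZ={G} ∪ S={A} → {A,G} (+1)
per-site changes: [2, 1, 2, 3, 0, 2, 2, 3]; total = 15

15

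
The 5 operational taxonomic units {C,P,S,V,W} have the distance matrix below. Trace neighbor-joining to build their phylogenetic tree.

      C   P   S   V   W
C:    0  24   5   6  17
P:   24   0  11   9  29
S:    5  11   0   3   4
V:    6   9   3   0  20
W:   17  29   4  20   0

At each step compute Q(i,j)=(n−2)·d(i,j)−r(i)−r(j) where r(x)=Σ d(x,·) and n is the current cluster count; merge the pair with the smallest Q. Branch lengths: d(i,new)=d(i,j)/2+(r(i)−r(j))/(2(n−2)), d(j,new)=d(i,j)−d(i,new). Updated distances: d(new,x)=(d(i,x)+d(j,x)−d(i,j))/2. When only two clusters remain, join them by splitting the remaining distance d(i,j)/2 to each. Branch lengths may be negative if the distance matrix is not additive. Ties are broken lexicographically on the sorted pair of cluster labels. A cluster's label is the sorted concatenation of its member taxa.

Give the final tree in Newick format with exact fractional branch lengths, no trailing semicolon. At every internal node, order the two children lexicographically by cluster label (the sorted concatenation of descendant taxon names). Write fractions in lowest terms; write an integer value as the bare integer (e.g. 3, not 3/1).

(((C:41/8,(P:31/3,V:-4/3):43/8):31/8,S:-43/8):75/16,W:75/16)

1. join P+V (d=9, Q=-84) ⇒ PV; edges |P|=31/3, |V|=-4/3
  updated: d(C,PV)=21/2, d(PV,S)=5/2, d(PV,W)=20
2. join C+PV (d=21/2, Q=-89/2) ⇒ CPV; edges |C|=41/8, |PV|=43/8
  updated: d(CPV,S)=-3/2, d(CPV,W)=53/4
3. join CPV+S (d=-3/2, Q=-63/4) ⇒ CPSV; edges |CPV|=31/8, |S|=-43/8
  updated: d(CPSV,W)=75/8
4. join CPSV+W (d=75/8) ⇒ CPSVW; edges |CPSV|=75/16, |W|=75/16
final tree: (((C:41/8,(P:31/3,V:-4/3):43/8):31/8,S:-43/8):75/16,W:75/16)
total length: 219/8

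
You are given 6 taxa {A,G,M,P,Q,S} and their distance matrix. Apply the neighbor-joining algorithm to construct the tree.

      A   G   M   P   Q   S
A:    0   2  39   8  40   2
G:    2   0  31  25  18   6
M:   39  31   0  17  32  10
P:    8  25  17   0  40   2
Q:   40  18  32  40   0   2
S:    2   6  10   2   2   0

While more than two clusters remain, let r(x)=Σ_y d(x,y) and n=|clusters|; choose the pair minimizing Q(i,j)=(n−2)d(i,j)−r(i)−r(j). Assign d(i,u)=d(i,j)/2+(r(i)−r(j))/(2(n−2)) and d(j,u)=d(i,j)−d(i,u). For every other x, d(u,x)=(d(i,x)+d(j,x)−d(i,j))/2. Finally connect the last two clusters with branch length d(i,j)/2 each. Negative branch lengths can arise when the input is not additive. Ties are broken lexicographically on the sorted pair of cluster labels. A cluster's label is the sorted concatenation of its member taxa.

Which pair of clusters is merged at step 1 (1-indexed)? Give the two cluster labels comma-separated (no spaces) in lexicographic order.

1. join A+G (d=2, Q=-165) ⇒ AG; edges |A|=17/8, |G|=-1/8
  updated: d(AG,M)=34, d(AG,P)=31/2, d(AG,Q)=28, d(AG,S)=3
2. join M+P (d=17, Q=-233/2) ⇒ MP; edges |M|=139/12, |P|=65/12
  updated: d(AG,MP)=65/4, d(MP,Q)=55/2, d(MP,S)=-5/2
3. join AG+MP (d=65/4, Q=-56) ⇒ AGMP; edges |AG|=77/8, |MP|=53/8
  updated: d(AGMP,Q)=157/8, d(AGMP,S)=-63/8
4. join AGMP+Q (d=157/8, Q=-55/4) ⇒ AGMPQ; edges |AGMP|=39/8, |Q|=59/4
  updated: d(AGMPQ,S)=-51/4
5. join AGMPQ+S (d=-51/4) ⇒ AGMPQS; edges |AGMPQ|=-51/8, |S|=-51/8
final tree: ((((A:17/8,G:-1/8):77/8,(M:139/12,P:65/12):53/8):39/8,Q:59/4):-51/8,S:-51/8)
total length: 337/8

A,G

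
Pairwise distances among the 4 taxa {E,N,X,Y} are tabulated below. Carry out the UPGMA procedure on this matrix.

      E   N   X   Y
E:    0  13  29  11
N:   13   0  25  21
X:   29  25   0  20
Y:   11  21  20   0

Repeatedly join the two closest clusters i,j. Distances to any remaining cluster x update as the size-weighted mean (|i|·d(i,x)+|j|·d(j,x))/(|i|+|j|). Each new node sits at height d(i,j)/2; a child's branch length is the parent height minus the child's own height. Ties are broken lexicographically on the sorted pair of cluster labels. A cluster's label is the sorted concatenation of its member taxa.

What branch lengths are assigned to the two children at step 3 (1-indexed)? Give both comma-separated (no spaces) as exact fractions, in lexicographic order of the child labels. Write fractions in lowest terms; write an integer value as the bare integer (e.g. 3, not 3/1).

23/6,37/3

1. join E+Y (d=11) ⇒ EY; edges |E|=11/2, |Y|=11/2
  updated: d(EY,N)=17, d(EY,X)=49/2
2. join EY+N (d=17) ⇒ ENY; edges |EY|=3, |N|=17/2
  updated: d(ENY,X)=74/3
3. join ENY+X (d=74/3) ⇒ ENXY; edges |ENY|=23/6, |X|=37/3
final tree: (((E:11/2,Y:11/2):3,N:17/2):23/6,X:37/3)
total length: 116/3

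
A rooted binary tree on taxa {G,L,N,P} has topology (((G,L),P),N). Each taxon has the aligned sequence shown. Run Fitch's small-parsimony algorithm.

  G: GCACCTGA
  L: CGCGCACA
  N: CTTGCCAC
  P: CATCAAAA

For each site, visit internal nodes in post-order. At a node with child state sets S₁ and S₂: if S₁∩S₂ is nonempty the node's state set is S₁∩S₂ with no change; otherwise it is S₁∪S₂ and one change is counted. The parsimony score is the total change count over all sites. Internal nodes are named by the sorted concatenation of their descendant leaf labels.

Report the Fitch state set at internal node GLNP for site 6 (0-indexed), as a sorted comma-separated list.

A

site 0, node GL: G={G} ∪ L={C} → {C,G} (+1)
site 0, node GLP: GL={C,G} ∩ P={C} → {C} (+0)
site 0, node GLNP: GLP={C} ∩ N={C} → {C} (+0)
site 1, node GL: G={C} ∪ L={G} → {C,G} (+1)
site 1, node GLP: GL={C,G} ∪ P={A} → {A,C,G} (+1)
site 1, node GLNP: GLP={A,C,G} ∪ N={T} → {A,C,G,T} (+1)
site 2, node GL: G={A} ∪ L={C} → {A,C} (+1)
site 2, node GLP: GL={A,C} ∪ P={T} → {A,C,T} (+1)
site 2, node GLNP: GLP={A,C,T} ∩ N={T} → {T} (+0)
site 3, node GL: G={C} ∪ L={G} → {C,G} (+1)
site 3, node GLP: GL={C,G} ∩ P={C} → {C} (+0)
site 3, node GLNP: GLP={C} ∪ N={G} → {C,G} (+1)
site 4, node GL: G={C} ∩ L={C} → {C} (+0)
site 4, node GLP: GL={C} ∪ P={A} → {A,C} (+1)
site 4, node GLNP: GLP={A,C} ∩ N={C} → {C} (+0)
site 5, node GL: G={T} ∪ L={A} → {A,T} (+1)
site 5, node GLP: GL={A,T} ∩ P={A} → {A} (+0)
site 5, node GLNP: GLP={A} ∪ N={C} → {A,C} (+1)
site 6, node GL: G={G} ∪ L={C} → {C,G} (+1)
site 6, node GLP: GL={C,G} ∪ P={A} → {A,C,G} (+1)
site 6, node GLNP: GLP={A,C,G} ∩ N={A} → {A} (+0)
site 7, node GL: G={A} ∩ L={A} → {A} (+0)
site 7, node GLP: GL={A} ∩ P={A} → {A} (+0)
site 7, node GLNP: GLP={A} ∪ N={C} → {A,C} (+1)
per-site changes: [1, 3, 2, 2, 1, 2, 2, 1]; total = 14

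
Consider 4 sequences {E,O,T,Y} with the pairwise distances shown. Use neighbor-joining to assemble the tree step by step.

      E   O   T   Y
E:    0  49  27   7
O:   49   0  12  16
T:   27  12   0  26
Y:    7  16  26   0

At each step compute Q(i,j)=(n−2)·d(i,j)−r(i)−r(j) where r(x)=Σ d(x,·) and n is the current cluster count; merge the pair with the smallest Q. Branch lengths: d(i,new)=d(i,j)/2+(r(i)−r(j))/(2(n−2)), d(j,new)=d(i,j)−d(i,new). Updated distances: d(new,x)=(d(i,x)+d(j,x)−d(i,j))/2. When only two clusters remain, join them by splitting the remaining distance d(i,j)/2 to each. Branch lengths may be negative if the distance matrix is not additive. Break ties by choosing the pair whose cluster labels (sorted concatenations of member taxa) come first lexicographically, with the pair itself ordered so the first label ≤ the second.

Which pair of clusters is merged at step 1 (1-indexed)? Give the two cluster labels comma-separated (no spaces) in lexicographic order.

E,Y

1. join E+Y (d=7, Q=-118) ⇒ EY; edges |E|=12, |Y|=-5
  updated: d(EY,O)=29, d(EY,T)=23
2. join EY+O (d=29, Q=-64) ⇒ EOY; edges |EY|=20, |O|=9
  updated: d(EOY,T)=3
3. join EOY+T (d=3) ⇒ EOTY; edges |EOY|=3/2, |T|=3/2
final tree: (((E:12,Y:-5):20,O:9):3/2,T:3/2)
total length: 39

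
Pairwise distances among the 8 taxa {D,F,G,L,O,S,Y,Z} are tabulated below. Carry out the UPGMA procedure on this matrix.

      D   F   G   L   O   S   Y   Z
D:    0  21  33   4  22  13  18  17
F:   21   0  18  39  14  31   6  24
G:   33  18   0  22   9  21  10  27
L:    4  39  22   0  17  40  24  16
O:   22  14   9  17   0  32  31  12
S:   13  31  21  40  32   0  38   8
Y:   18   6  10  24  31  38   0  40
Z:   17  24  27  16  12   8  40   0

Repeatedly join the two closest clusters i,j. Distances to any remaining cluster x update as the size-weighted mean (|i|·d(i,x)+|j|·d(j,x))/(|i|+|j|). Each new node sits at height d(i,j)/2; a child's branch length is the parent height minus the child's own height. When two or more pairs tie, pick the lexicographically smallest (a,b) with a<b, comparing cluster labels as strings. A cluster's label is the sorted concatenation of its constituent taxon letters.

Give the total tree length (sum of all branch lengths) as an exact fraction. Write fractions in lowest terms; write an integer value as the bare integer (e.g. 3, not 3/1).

955/16

iteration 1: select D,L (d=4); attach at lengths (2, 2); label the merged cluster DL
  updated: d(DL,F)=30, d(DL,G)=55/2, d(DL,O)=39/2, d(DL,S)=53/2, d(DL,Y)=21, d(DL,Z)=33/2
iteration 2: select F,Y (d=6); attach at lengths (3, 3); label the merged cluster FY
  updated: d(DL,FY)=51/2, d(FY,G)=14, d(FY,O)=45/2, d(FY,S)=69/2, d(FY,Z)=32
iteration 3: select S,Z (d=8); attach at lengths (4, 4); label the merged cluster SZ
  updated: d(DL,SZ)=43/2, d(FY,SZ)=133/4, d(G,SZ)=24, d(O,SZ)=22
iteration 4: select G,O (d=9); attach at lengths (9/2, 9/2); label the merged cluster GO
  updated: d(DL,GO)=47/2, d(FY,GO)=73/4, d(GO,SZ)=23
iteration 5: select FY,GO (d=73/4); attach at lengths (49/8, 37/8); label the merged cluster FGOY
  updated: d(DL,FGOY)=49/2, d(FGOY,SZ)=225/8
iteration 6: select DL,SZ (d=43/2); attach at lengths (35/4, 27/4); label the merged cluster DLSZ
  updated: d(DLSZ,FGOY)=421/16
iteration 7: select DLSZ,FGOY (d=421/16); attach at lengths (77/32, 129/32); label the merged cluster DFGLOSYZ
final tree: (((D:2,L:2):35/4,(S:4,Z:4):27/4):77/32,((F:3,Y:3):49/8,(G:9/2,O:9/2):37/8):129/32)
total length: 955/16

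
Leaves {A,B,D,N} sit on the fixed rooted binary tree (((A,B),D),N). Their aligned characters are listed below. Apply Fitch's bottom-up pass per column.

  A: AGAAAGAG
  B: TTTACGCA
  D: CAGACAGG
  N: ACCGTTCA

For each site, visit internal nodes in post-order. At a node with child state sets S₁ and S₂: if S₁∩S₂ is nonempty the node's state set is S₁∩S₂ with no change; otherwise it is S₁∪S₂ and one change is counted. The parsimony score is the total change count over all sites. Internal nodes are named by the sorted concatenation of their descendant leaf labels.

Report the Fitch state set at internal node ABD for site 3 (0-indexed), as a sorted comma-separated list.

A

[col 0] AB: children A:{A}, B:{T} ∪→ {A,T}; cost 1
[col 0] ABD: children AB:{A,T}, D:{C} ∪→ {A,C,T}; cost 1
[col 0] ABDN: children ABD:{A,C,T}, N:{A} ∩→ {A}; cost 0
[col 1] AB: children A:{G}, B:{T} ∪→ {G,T}; cost 1
[col 1] ABD: children AB:{G,T}, D:{A} ∪→ {A,G,T}; cost 1
[col 1] ABDN: children ABD:{A,G,T}, N:{C} ∪→ {A,C,G,T}; cost 1
[col 2] AB: children A:{A}, B:{T} ∪→ {A,T}; cost 1
[col 2] ABD: children AB:{A,T}, D:{G} ∪→ {A,G,T}; cost 1
[col 2] ABDN: children ABD:{A,G,T}, N:{C} ∪→ {A,C,G,T}; cost 1
[col 3] AB: children A:{A}, B:{A} ∩→ {A}; cost 0
[col 3] ABD: children AB:{A}, D:{A} ∩→ {A}; cost 0
[col 3] ABDN: children ABD:{A}, N:{G} ∪→ {A,G}; cost 1
[col 4] AB: children A:{A}, B:{C} ∪→ {A,C}; cost 1
[col 4] ABD: children AB:{A,C}, D:{C} ∩→ {C}; cost 0
[col 4] ABDN: children ABD:{C}, N:{T} ∪→ {C,T}; cost 1
[col 5] AB: children A:{G}, B:{G} ∩→ {G}; cost 0
[col 5] ABD: children AB:{G}, D:{A} ∪→ {A,G}; cost 1
[col 5] ABDN: children ABD:{A,G}, N:{T} ∪→ {A,G,T}; cost 1
[col 6] AB: children A:{A}, B:{C} ∪→ {A,C}; cost 1
[col 6] ABD: children AB:{A,C}, D:{G} ∪→ {A,C,G}; cost 1
[col 6] ABDN: children ABD:{A,C,G}, N:{C} ∩→ {C}; cost 0
[col 7] AB: children A:{G}, B:{A} ∪→ {A,G}; cost 1
[col 7] ABD: children AB:{A,G}, D:{G} ∩→ {G}; cost 0
[col 7] ABDN: children ABD:{G}, N:{A} ∪→ {A,G}; cost 1
per-site changes: [2, 3, 3, 1, 2, 2, 2, 2]; total = 17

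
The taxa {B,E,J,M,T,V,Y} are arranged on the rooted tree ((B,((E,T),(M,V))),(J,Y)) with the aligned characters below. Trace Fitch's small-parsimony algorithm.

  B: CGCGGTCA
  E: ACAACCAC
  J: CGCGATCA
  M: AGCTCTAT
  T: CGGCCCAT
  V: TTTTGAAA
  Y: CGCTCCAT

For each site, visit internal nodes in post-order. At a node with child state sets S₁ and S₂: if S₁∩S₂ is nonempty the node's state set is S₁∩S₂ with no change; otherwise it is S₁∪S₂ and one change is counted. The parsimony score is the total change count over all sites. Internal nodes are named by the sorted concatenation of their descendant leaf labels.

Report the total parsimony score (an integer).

24

[col 0] ET: children E:{A}, T:{C} ∪→ {A,C}; cost 1
[col 0] MV: children M:{A}, V:{T} ∪→ {A,T}; cost 1
[col 0] EMTV: children ET:{A,C}, MV:{A,T} ∩→ {A}; cost 0
[col 0] BEMTV: children B:{C}, EMTV:{A} ∪→ {A,C}; cost 1
[col 0] JY: children J:{C}, Y:{C} ∩→ {C}; cost 0
[col 0] BEJMTVY: children BEMTV:{A,C}, JY:{C} ∩→ {C}; cost 0
[col 1] ET: children E:{C}, T:{G} ∪→ {C,G}; cost 1
[col 1] MV: children M:{G}, V:{T} ∪→ {G,T}; cost 1
[col 1] EMTV: children ET:{C,G}, MV:{G,T} ∩→ {G}; cost 0
[col 1] BEMTV: children B:{G}, EMTV:{G} ∩→ {G}; cost 0
[col 1] JY: children J:{G}, Y:{G} ∩→ {G}; cost 0
[col 1] BEJMTVY: children BEMTV:{G}, JY:{G} ∩→ {G}; cost 0
[col 2] ET: children E:{A}, T:{G} ∪→ {A,G}; cost 1
[col 2] MV: children M:{C}, V:{T} ∪→ {C,T}; cost 1
[col 2] EMTV: children ET:{A,G}, MV:{C,T} ∪→ {A,C,G,T}; cost 1
[col 2] BEMTV: children B:{C}, EMTV:{A,C,G,T} ∩→ {C}; cost 0
[col 2] JY: children J:{C}, Y:{C} ∩→ {C}; cost 0
[col 2] BEJMTVY: children BEMTV:{C}, JY:{C} ∩→ {C}; cost 0
[col 3] ET: children E:{A}, T:{C} ∪→ {A,C}; cost 1
[col 3] MV: children M:{T}, V:{T} ∩→ {T}; cost 0
[col 3] EMTV: children ET:{A,C}, MV:{T} ∪→ {A,C,T}; cost 1
[col 3] BEMTV: children B:{G}, EMTV:{A,C,T} ∪→ {A,C,G,T}; cost 1
[col 3] JY: children J:{G}, Y:{T} ∪→ {G,T}; cost 1
[col 3] BEJMTVY: children BEMTV:{A,C,G,T}, JY:{G,T} ∩→ {G,T}; cost 0
[col 4] ET: children E:{C}, T:{C} ∩→ {C}; cost 0
[col 4] MV: children M:{C}, V:{G} ∪→ {C,G}; cost 1
[col 4] EMTV: children ET:{C}, MV:{C,G} ∩→ {C}; cost 0
[col 4] BEMTV: children B:{G}, EMTV:{C} ∪→ {C,G}; cost 1
[col 4] JY: children J:{A}, Y:{C} ∪→ {A,C}; cost 1
[col 4] BEJMTVY: children BEMTV:{C,G}, JY:{A,C} ∩→ {C}; cost 0
[col 5] ET: children E:{C}, T:{C} ∩→ {C}; cost 0
[col 5] MV: children M:{T}, V:{A} ∪→ {A,T}; cost 1
[col 5] EMTV: children ET:{C}, MV:{A,T} ∪→ {A,C,T}; cost 1
[col 5] BEMTV: children B:{T}, EMTV:{A,C,T} ∩→ {T}; cost 0
[col 5] JY: children J:{T}, Y:{C} ∪→ {C,T}; cost 1
[col 5] BEJMTVY: children BEMTV:{T}, JY:{C,T} ∩→ {T}; cost 0
[col 6] ET: children E:{A}, T:{A} ∩→ {A}; cost 0
[col 6] MV: children M:{A}, V:{A} ∩→ {A}; cost 0
[col 6] EMTV: children ET:{A}, MV:{A} ∩→ {A}; cost 0
[col 6] BEMTV: children B:{C}, EMTV:{A} ∪→ {A,C}; cost 1
[col 6] JY: children J:{C}, Y:{A} ∪→ {A,C}; cost 1
[col 6] BEJMTVY: children BEMTV:{A,C}, JY:{A,C} ∩→ {A,C}; cost 0
[col 7] ET: children E:{C}, T:{T} ∪→ {C,T}; cost 1
[col 7] MV: children M:{T}, V:{A} ∪→ {A,T}; cost 1
[col 7] EMTV: children ET:{C,T}, MV:{A,T} ∩→ {T}; cost 0
[col 7] BEMTV: children B:{A}, EMTV:{T} ∪→ {A,T}; cost 1
[col 7] JY: children J:{A}, Y:{T} ∪→ {A,T}; cost 1
[col 7] BEJMTVY: children BEMTV:{A,T}, JY:{A,T} ∩→ {A,T}; cost 0
per-site changes: [3, 2, 3, 4, 3, 3, 2, 4]; total = 24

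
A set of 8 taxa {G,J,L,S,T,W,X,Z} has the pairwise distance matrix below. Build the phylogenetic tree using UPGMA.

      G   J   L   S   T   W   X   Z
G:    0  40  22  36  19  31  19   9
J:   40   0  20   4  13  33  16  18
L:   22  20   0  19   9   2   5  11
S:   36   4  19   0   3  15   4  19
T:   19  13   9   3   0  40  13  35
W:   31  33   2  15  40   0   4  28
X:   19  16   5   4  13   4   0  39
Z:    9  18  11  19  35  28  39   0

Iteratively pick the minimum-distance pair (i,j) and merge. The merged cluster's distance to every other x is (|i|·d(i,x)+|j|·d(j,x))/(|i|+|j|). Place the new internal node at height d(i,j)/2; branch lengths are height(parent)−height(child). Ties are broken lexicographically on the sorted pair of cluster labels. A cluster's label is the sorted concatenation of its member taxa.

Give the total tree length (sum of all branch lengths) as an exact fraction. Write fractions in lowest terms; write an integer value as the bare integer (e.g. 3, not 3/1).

step 1: merge (L,W) at d=2; branch lengths L→1, W→1; new cluster LW
  updated: d(G,LW)=53/2, d(J,LW)=53/2, d(LW,S)=17, d(LW,T)=49/2, d(LW,X)=9/2, d(LW,Z)=39/2
step 2: merge (S,T) at d=3; branch lengths S→3/2, T→3/2; new cluster ST
  updated: d(G,ST)=55/2, d(J,ST)=17/2, d(LW,ST)=83/4, d(ST,X)=17/2, d(ST,Z)=27
step 3: merge (LW,X) at d=9/2; branch lengths LW→5/4, X→9/4; new cluster LWX
  updated: d(G,LWX)=24, d(J,LWX)=23, d(LWX,ST)=50/3, d(LWX,Z)=26
step 4: merge (J,ST) at d=17/2; branch lengths J→17/4, ST→11/4; new cluster JST
  updated: d(G,JST)=95/3, d(JST,LWX)=169/9, d(JST,Z)=24
step 5: merge (G,Z) at d=9; branch lengths G→9/2, Z→9/2; new cluster GZ
  updated: d(GZ,JST)=167/6, d(GZ,LWX)=25
step 6: merge (JST,LWX) at d=169/9; branch lengths JST→185/36, LWX→257/36; new cluster JLSTWX
  updated: d(GZ,JLSTWX)=317/12
step 7: merge (GZ,JLSTWX) at d=317/12; branch lengths GZ→209/24, JLSTWX→275/72; new cluster GJLSTWXZ
final tree: ((G:9/2,Z:9/2):209/24,((J:17/4,(S:3/2,T:3/2):11/4):185/36,((L:1,W:1):5/4,X:9/4):257/36):275/72)
total length: 1775/36

1775/36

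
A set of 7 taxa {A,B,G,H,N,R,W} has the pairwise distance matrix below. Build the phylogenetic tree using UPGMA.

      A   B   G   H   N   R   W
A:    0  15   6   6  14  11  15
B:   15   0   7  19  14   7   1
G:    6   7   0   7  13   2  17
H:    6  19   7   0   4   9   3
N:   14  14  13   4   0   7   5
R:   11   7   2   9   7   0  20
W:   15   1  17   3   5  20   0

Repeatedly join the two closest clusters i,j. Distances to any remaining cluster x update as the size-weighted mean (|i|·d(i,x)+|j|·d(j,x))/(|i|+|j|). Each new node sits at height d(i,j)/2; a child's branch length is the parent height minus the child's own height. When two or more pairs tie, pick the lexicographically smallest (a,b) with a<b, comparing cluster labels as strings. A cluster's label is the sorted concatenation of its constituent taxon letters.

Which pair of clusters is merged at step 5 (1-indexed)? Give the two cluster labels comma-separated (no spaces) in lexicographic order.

AGR,HN

1. join B+W (d=1) ⇒ BW; edges |B|=1/2, |W|=1/2
  updated: d(A,BW)=15, d(BW,G)=12, d(BW,H)=11, d(BW,N)=19/2, d(BW,R)=27/2
2. join G+R (d=2) ⇒ GR; edges |G|=1, |R|=1
  updated: d(A,GR)=17/2, d(BW,GR)=51/4, d(GR,H)=8, d(GR,N)=10
3. join H+N (d=4) ⇒ HN; edges |H|=2, |N|=2
  updated: d(A,HN)=10, d(BW,HN)=41/4, d(GR,HN)=9
4. join A+GR (d=17/2) ⇒ AGR; edges |A|=17/4, |GR|=13/4
  updated: d(AGR,BW)=27/2, d(AGR,HN)=28/3
5. join AGR+HN (d=28/3) ⇒ AGHNR; edges |AGR|=5/12, |HN|=8/3
  updated: d(AGHNR,BW)=61/5
6. join AGHNR+BW (d=61/5) ⇒ ABGHNRW; edges |AGHNR|=43/30, |BW|=28/5
final tree: (((A:17/4,(G:1,R:1):13/4):5/12,(H:2,N:2):8/3):43/30,(B:1/2,W:1/2):28/5)
total length: 1477/60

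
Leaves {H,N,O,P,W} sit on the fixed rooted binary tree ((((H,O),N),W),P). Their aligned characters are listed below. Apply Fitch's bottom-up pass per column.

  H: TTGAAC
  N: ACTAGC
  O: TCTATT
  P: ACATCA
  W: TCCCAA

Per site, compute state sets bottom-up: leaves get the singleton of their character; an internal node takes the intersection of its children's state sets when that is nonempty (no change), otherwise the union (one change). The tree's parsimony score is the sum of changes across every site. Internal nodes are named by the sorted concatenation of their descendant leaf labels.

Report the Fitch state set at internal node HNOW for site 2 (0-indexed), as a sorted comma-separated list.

C,T

HO@0: {T} ∩ {T} = {T} (intersection, +0)
HNO@0: {T} ∪ {A} = {A,T} (union, +1)
HNOW@0: {A,T} ∩ {T} = {T} (intersection, +0)
HNOPW@0: {T} ∪ {A} = {A,T} (union, +1)
HO@1: {T} ∪ {C} = {C,T} (union, +1)
HNO@1: {C,T} ∩ {C} = {C} (intersection, +0)
HNOW@1: {C} ∩ {C} = {C} (intersection, +0)
HNOPW@1: {C} ∩ {C} = {C} (intersection, +0)
HO@2: {G} ∪ {T} = {G,T} (union, +1)
HNO@2: {G,T} ∩ {T} = {T} (intersection, +0)
HNOW@2: {T} ∪ {C} = {C,T} (union, +1)
HNOPW@2: {C,T} ∪ {A} = {A,C,T} (union, +1)
HO@3: {A} ∩ {A} = {A} (intersection, +0)
HNO@3: {A} ∩ {A} = {A} (intersection, +0)
HNOW@3: {A} ∪ {C} = {A,C} (union, +1)
HNOPW@3: {A,C} ∪ {T} = {A,C,T} (union, +1)
HO@4: {A} ∪ {T} = {A,T} (union, +1)
HNO@4: {A,T} ∪ {G} = {A,G,T} (union, +1)
HNOW@4: {A,G,T} ∩ {A} = {A} (intersection, +0)
HNOPW@4: {A} ∪ {C} = {A,C} (union, +1)
HO@5: {C} ∪ {T} = {C,T} (union, +1)
HNO@5: {C,T} ∩ {C} = {C} (intersection, +0)
HNOW@5: {C} ∪ {A} = {A,C} (union, +1)
HNOPW@5: {A,C} ∩ {A} = {A} (intersection, +0)
per-site changes: [2, 1, 3, 2, 3, 2]; total = 13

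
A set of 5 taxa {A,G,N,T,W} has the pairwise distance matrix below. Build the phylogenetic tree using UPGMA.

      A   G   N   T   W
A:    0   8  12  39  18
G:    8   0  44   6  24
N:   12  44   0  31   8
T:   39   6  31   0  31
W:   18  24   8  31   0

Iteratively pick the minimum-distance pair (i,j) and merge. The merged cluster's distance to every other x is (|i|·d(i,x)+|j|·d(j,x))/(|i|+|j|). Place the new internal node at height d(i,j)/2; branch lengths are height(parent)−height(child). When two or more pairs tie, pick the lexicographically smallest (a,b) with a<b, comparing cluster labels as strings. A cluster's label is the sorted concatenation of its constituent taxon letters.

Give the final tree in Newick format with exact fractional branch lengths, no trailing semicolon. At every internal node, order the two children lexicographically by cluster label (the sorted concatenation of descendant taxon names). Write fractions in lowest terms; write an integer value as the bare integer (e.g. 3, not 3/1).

((A:15/2,(N:4,W:4):7/2):29/4,(G:3,T:3):47/4)

1. join G+T (d=6) ⇒ GT; edges |G|=3, |T|=3
  updated: d(A,GT)=47/2, d(GT,N)=75/2, d(GT,W)=55/2
2. join N+W (d=8) ⇒ NW; edges |N|=4, |W|=4
  updated: d(A,NW)=15, d(GT,NW)=65/2
3. join A+NW (d=15) ⇒ ANW; edges |A|=15/2, |NW|=7/2
  updated: d(ANW,GT)=59/2
4. join ANW+GT (d=59/2) ⇒ AGNTW; edges |ANW|=29/4, |GT|=47/4
final tree: ((A:15/2,(N:4,W:4):7/2):29/4,(G:3,T:3):47/4)
total length: 44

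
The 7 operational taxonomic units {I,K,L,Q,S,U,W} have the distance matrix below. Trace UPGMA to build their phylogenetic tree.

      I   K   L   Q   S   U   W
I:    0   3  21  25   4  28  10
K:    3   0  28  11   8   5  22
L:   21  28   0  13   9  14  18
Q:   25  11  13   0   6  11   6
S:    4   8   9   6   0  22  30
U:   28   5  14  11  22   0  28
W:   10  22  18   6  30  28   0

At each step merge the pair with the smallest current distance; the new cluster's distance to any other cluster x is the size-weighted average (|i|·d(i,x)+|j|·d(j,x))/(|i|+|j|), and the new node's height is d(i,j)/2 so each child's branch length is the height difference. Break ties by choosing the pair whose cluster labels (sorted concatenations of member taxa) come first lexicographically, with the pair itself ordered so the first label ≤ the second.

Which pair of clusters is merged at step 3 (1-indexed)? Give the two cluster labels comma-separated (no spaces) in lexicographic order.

Q,W

iteration 1: select I,K (d=3); attach at lengths (3/2, 3/2); label the merged cluster IK
  updated: d(IK,L)=49/2, d(IK,Q)=18, d(IK,S)=6, d(IK,U)=33/2, d(IK,W)=16
iteration 2: select IK,S (d=6); attach at lengths (3/2, 3); label the merged cluster IKS
  updated: d(IKS,L)=58/3, d(IKS,Q)=14, d(IKS,U)=55/3, d(IKS,W)=62/3
iteration 3: select Q,W (d=6); attach at lengths (3, 3); label the merged cluster QW
  updated: d(IKS,QW)=52/3, d(L,QW)=31/2, d(QW,U)=39/2
iteration 4: select L,U (d=14); attach at lengths (7, 7); label the merged cluster LU
  updated: d(IKS,LU)=113/6, d(LU,QW)=35/2
iteration 5: select IKS,QW (d=52/3); attach at lengths (17/3, 17/3); label the merged cluster IKQSW
  updated: d(IKQSW,LU)=183/10
iteration 6: select IKQSW,LU (d=183/10); attach at lengths (29/60, 43/20); label the merged cluster IKLQSUW
final tree: ((((I:3/2,K:3/2):3/2,S:3):17/3,(Q:3,W:3):17/3):29/60,(L:7,U:7):43/20)
total length: 622/15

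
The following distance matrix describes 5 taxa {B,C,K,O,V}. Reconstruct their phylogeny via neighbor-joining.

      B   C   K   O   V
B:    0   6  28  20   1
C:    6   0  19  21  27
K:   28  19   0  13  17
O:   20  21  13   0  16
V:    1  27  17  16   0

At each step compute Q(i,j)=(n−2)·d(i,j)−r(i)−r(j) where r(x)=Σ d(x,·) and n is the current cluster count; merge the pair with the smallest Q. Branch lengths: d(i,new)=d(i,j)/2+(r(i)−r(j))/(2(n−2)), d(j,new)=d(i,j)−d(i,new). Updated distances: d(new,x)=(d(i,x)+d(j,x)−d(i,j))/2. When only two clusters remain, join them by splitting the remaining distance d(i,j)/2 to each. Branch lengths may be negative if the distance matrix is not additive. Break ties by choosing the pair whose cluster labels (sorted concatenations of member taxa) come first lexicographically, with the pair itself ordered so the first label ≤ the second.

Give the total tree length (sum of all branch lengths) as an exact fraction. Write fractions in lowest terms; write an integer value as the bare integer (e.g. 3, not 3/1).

283/8

iteration 1: select B,V (d=1, Q=-113); attach at lengths (-1/2, 3/2); label the merged cluster BV
  updated: d(BV,C)=16, d(BV,K)=22, d(BV,O)=35/2
iteration 2: select BV,C (d=16, Q=-159/2); attach at lengths (63/8, 65/8); label the merged cluster BCV
  updated: d(BCV,K)=25/2, d(BCV,O)=45/4
iteration 3: select BCV,K (d=25/2, Q=-147/4); attach at lengths (43/8, 57/8); label the merged cluster BCKV
  updated: d(BCKV,O)=47/8
iteration 4: select BCKV,O (d=47/8); attach at lengths (47/16, 47/16); label the merged cluster BCKOV
final tree: ((((B:-1/2,V:3/2):63/8,C:65/8):43/8,K:57/8):47/16,O:47/16)
total length: 283/8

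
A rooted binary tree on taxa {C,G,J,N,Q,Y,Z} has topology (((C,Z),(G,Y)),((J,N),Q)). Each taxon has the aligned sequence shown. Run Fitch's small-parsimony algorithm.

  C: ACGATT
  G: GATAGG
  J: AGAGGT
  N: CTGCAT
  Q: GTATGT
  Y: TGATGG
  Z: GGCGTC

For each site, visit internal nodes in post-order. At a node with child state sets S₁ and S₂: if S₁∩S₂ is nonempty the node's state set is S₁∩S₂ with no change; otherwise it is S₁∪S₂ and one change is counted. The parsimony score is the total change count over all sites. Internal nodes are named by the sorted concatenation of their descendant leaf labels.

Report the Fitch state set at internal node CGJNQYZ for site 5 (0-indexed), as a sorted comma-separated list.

T

site 0, node CZ: C={A} ∪ Z={G} → {A,G} (+1)
site 0, node GY: G={G} ∪ Y={T} → {G,T} (+1)
site 0, node CGYZ: CZ={A,G} ∩ GY={G,T} → {G} (+0)
site 0, node JN: J={A} ∪ N={C} → {A,C} (+1)
site 0, node JNQ: JN={A,C} ∪ Q={G} → {A,C,G} (+1)
site 0, node CGJNQYZ: CGYZ={G} ∩ JNQ={A,C,G} → {G} (+0)
site 1, node CZ: C={C} ∪ Z={G} → {C,G} (+1)
site 1, node GY: G={A} ∪ Y={G} → {A,G} (+1)
site 1, node CGYZ: CZ={C,G} ∩ GY={A,G} → {G} (+0)
site 1, node JN: J={G} ∪ N={T} → {G,T} (+1)
site 1, node JNQ: JN={G,T} ∩ Q={T} → {T} (+0)
site 1, node CGJNQYZ: CGYZ={G} ∪ JNQ={T} → {G,T} (+1)
site 2, node CZ: C={G} ∪ Z={C} → {C,G} (+1)
site 2, node GY: G={T} ∪ Y={A} → {A,T} (+1)
site 2, node CGYZ: CZ={C,G} ∪ GY={A,T} → {A,C,G,T} (+1)
site 2, node JN: J={A} ∪ N={G} → {A,G} (+1)
site 2, node JNQ: JN={A,G} ∩ Q={A} → {A} (+0)
site 2, node CGJNQYZ: CGYZ={A,C,G,T} ∩ JNQ={A} → {A} (+0)
site 3, node CZ: C={A} ∪ Z={G} → {A,G} (+1)
site 3, node GY: G={A} ∪ Y={T} → {A,T} (+1)
site 3, node CGYZ: CZ={A,G} ∩ GY={A,T} → {A} (+0)
site 3, node JN: J={G} ∪ N={C} → {C,G} (+1)
site 3, node JNQ: JN={C,G} ∪ Q={T} → {C,G,T} (+1)
site 3, node CGJNQYZ: CGYZ={A} ∪ JNQ={C,G,T} → {A,C,G,T} (+1)
site 4, node CZ: C={T} ∩ Z={T} → {T} (+0)
site 4, node GY: G={G} ∩ Y={G} → {G} (+0)
site 4, node CGYZ: CZ={T} ∪ GY={G} → {G,T} (+1)
site 4, node JN: J={G} ∪ N={A} → {A,G} (+1)
site 4, node JNQ: JN={A,G} ∩ Q={G} → {G} (+0)
site 4, node CGJNQYZ: CGYZ={G,T} ∩ JNQ={G} → {G} (+0)
site 5, node CZ: C={T} ∪ Z={C} → {C,T} (+1)
site 5, node GY: G={G} ∩ Y={G} → {G} (+0)
site 5, node CGYZ: CZ={C,T} ∪ GY={G} → {C,G,T} (+1)
site 5, node JN: J={T} ∩ N={T} → {T} (+0)
site 5, node JNQ: JN={T} ∩ Q={T} → {T} (+0)
site 5, node CGJNQYZ: CGYZ={C,G,T} ∩ JNQ={T} → {T} (+0)
per-site changes: [4, 4, 4, 5, 2, 2]; total = 21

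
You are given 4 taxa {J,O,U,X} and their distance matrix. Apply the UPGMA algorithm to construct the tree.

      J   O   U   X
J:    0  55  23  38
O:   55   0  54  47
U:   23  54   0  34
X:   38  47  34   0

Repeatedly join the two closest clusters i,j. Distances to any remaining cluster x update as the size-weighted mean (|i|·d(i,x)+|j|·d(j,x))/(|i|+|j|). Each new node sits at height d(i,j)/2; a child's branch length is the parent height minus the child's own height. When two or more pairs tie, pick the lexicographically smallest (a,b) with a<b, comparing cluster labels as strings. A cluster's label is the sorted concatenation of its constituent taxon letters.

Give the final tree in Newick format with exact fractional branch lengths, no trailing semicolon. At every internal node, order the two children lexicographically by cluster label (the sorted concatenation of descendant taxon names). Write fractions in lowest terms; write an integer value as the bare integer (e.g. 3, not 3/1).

(((J:23/2,U:23/2):13/2,X:18):8,O:26)

iteration 1: select J,U (d=23); attach at lengths (23/2, 23/2); label the merged cluster JU
  updated: d(JU,O)=109/2, d(JU,X)=36
iteration 2: select JU,X (d=36); attach at lengths (13/2, 18); label the merged cluster JUX
  updated: d(JUX,O)=52
iteration 3: select JUX,O (d=52); attach at lengths (8, 26); label the merged cluster JOUX
final tree: (((J:23/2,U:23/2):13/2,X:18):8,O:26)
total length: 163/2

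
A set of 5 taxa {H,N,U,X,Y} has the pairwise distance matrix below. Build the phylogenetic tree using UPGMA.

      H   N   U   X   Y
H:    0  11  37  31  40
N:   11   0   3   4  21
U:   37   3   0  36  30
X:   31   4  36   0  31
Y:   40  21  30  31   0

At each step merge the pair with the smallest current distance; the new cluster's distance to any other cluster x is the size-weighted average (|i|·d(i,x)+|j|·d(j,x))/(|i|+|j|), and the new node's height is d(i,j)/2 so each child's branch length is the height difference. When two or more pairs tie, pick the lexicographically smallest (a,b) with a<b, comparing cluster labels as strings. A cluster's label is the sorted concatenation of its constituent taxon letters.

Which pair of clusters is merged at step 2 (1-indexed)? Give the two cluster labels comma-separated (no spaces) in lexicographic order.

step 1: merge (N,U) at d=3; branch lengths N→3/2, U→3/2; new cluster NU
  updated: d(H,NU)=24, d(NU,X)=20, d(NU,Y)=51/2
step 2: merge (NU,X) at d=20; branch lengths NU→17/2, X→10; new cluster NUX
  updated: d(H,NUX)=79/3, d(NUX,Y)=82/3
step 3: merge (H,NUX) at d=79/3; branch lengths H→79/6, NUX→19/6; new cluster HNUX
  updated: d(HNUX,Y)=61/2
step 4: merge (HNUX,Y) at d=61/2; branch lengths HNUX→25/12, Y→61/4; new cluster HNUXY
final tree: ((H:79/6,((N:3/2,U:3/2):17/2,X:10):19/6):25/12,Y:61/4)
total length: 331/6

NU,X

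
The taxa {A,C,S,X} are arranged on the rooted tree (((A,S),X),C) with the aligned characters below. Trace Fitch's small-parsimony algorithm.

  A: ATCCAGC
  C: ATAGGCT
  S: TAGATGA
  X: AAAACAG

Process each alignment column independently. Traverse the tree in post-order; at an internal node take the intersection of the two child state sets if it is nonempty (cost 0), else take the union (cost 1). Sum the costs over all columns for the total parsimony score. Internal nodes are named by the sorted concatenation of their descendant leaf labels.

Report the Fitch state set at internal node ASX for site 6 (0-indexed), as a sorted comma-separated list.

[col 0] AS: children A:{A}, S:{T} ∪→ {A,T}; cost 1
[col 0] ASX: children AS:{A,T}, X:{A} ∩→ {A}; cost 0
[col 0] ACSX: children ASX:{A}, C:{A} ∩→ {A}; cost 0
[col 1] AS: children A:{T}, S:{A} ∪→ {A,T}; cost 1
[col 1] ASX: children AS:{A,T}, X:{A} ∩→ {A}; cost 0
[col 1] ACSX: children ASX:{A}, C:{T} ∪→ {A,T}; cost 1
[col 2] AS: children A:{C}, S:{G} ∪→ {C,G}; cost 1
[col 2] ASX: children AS:{C,G}, X:{A} ∪→ {A,C,G}; cost 1
[col 2] ACSX: children ASX:{A,C,G}, C:{A} ∩→ {A}; cost 0
[col 3] AS: children A:{C}, S:{A} ∪→ {A,C}; cost 1
[col 3] ASX: children AS:{A,C}, X:{A} ∩→ {A}; cost 0
[col 3] ACSX: children ASX:{A}, C:{G} ∪→ {A,G}; cost 1
[col 4] AS: children A:{A}, S:{T} ∪→ {A,T}; cost 1
[col 4] ASX: children AS:{A,T}, X:{C} ∪→ {A,C,T}; cost 1
[col 4] ACSX: children ASX:{A,C,T}, C:{G} ∪→ {A,C,G,T}; cost 1
[col 5] AS: children A:{G}, S:{G} ∩→ {G}; cost 0
[col 5] ASX: children AS:{G}, X:{A} ∪→ {A,G}; cost 1
[col 5] ACSX: children ASX:{A,G}, C:{C} ∪→ {A,C,G}; cost 1
[col 6] AS: children A:{C}, S:{A} ∪→ {A,C}; cost 1
[col 6] ASX: children AS:{A,C}, X:{G} ∪→ {A,C,G}; cost 1
[col 6] ACSX: children ASX:{A,C,G}, C:{T} ∪→ {A,C,G,T}; cost 1
per-site changes: [1, 2, 2, 2, 3, 2, 3]; total = 15

A,C,G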